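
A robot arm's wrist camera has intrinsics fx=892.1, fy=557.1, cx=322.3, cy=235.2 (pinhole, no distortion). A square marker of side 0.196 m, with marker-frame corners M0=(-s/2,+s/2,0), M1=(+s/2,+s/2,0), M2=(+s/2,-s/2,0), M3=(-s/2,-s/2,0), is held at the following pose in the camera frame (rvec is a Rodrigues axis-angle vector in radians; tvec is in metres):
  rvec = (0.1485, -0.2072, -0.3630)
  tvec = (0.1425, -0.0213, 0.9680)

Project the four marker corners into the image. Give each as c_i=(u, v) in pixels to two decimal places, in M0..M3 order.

Intrinsics K: fx=892.1, fy=557.1, cx=322.3, cy=235.2
Marker side s = 0.196 m; corners in marker frame (Z=0):
  M0 = (-0.0980, +0.0980, 0)
  M1 = (+0.0980, +0.0980, 0)
  M2 = (+0.0980, -0.0980, 0)
  M3 = (-0.0980, -0.0980, 0)
rvec = (0.1485, -0.2072, -0.3630), |rvec| = θ = 0.44357 rad = 25.415°
Rodrigues: sinθ=0.42917, 1−cosθ=0.09677; R = I + sinθ·[k]× + (1−cosθ)·[k]×²:
    [+0.91407 +0.33608 -0.22699]
    [-0.36635 +0.92434 -0.10668]
    [+0.17396 +0.18067 +0.96804]
t = (0.1425, -0.0213, 0.9680) m
M0: Pc = R·M0+t = (+0.08586, +0.10519, +0.96866); u = 892.1·(+0.08586)/0.96866 + 322.3 = 401.3710, v = 557.1·(+0.10519)/0.96866 + 235.2 = 295.6960
M1: Pc = R·M1+t = (+0.26501, +0.03338, +1.00275); u = 892.1·(+0.26501)/1.00275 + 322.3 = 558.0705, v = 557.1·(+0.03338)/1.00275 + 235.2 = 253.7469
M2: Pc = R·M2+t = (+0.19914, -0.14779, +0.96734); u = 892.1·(+0.19914)/0.96734 + 322.3 = 505.9535, v = 557.1·(-0.14779)/0.96734 + 235.2 = 150.0880
M3: Pc = R·M3+t = (+0.01999, -0.07598, +0.93325); u = 892.1·(+0.01999)/0.93325 + 322.3 = 341.4040, v = 557.1·(-0.07598)/0.93325 + 235.2 = 189.8417

c0=(401.37, 295.70) c1=(558.07, 253.75) c2=(505.95, 150.09) c3=(341.40, 189.84)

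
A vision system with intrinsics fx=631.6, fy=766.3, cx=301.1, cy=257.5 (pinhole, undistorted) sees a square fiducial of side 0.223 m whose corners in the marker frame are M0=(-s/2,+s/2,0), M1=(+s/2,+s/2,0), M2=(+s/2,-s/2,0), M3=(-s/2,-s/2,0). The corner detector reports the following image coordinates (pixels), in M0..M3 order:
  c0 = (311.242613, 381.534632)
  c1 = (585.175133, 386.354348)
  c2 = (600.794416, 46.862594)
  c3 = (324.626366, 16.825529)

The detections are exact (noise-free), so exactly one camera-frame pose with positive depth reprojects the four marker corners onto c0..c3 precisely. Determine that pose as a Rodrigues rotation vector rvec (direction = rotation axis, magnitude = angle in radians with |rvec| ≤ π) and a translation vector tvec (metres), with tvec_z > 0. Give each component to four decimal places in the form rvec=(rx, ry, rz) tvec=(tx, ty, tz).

rvec=(0.0292, -0.1549, 0.0418) tvec=(0.1225, -0.0306, 0.4861)

Intrinsics K: fx=631.6, fy=766.3, cx=301.1, cy=257.5
Marker side s = 0.223 m; corners in marker frame (Z=0):
  M0 = (-0.1115, +0.1115, 0)
  M1 = (+0.1115, +0.1115, 0)
  M2 = (+0.1115, -0.1115, 0)
  M3 = (-0.1115, -0.1115, 0)
Detected image corners:
  c0 = (311.242613, 381.534632) px
  c1 = (585.175133, 386.354348) px
  c2 = (600.794416, 46.862594) px
  c3 = (324.626366, 16.825529) px
Planar DLT: solve 8×8 A·h = b for H (H[2,2]=1):
  H  [+1378.45693 -40.95811 +460.30094]
  H  [+144.03903 +1587.98608 +209.24887]
  H  [+0.31853 +0.05324 +1.00000]
B = K⁻¹H; ‖b₁‖=2.057056, ‖b₂‖=2.057056; λ = 2/(‖b₁‖+‖b₂‖) = 0.486132, sign → tz>0 ⇒ λ=+0.486132
r₁ = λ·B[:,0] = (+0.98715,+0.03934,+0.15485); r₂ = λ·B[:,1] = (-0.04386,+0.99870,+0.02588)
r₃ = r₁×r₂ = (-0.15363,-0.03234,+0.98760); SVD([r₁ r₂ r₃]) → R = UVᵀ:
  R  [+0.98715 -0.04386 -0.15363]
  R  [+0.03934 +0.99870 -0.03234]
  R  [+0.15485 +0.02588 +0.98760]
t = (+0.12253, -0.03061, +0.48613) m
tr R = 2.973456; θ = arccos((tr R − 1)/2) = 0.163103 rad = 9.345°
axis k = ((R−Rᵀ)₃₂, (R−Rᵀ)₁₃, (R−Rᵀ)₂₁) / (2 sinθ) = (+0.179282, -0.949850, +0.256208)
rvec = θ·k = (+0.029241, -0.154924, +0.041788)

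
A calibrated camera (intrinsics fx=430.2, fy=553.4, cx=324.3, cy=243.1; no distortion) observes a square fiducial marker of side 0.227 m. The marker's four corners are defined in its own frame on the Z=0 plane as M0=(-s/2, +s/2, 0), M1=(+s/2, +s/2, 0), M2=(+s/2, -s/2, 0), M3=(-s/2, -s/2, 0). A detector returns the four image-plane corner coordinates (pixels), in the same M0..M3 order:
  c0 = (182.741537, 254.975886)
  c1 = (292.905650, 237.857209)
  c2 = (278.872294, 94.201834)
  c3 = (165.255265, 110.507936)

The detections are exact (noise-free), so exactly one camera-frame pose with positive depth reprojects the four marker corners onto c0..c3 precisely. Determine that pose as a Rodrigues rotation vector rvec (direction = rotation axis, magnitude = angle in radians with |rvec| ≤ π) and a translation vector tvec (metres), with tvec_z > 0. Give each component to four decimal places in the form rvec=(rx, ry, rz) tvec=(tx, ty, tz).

Intrinsics K: fx=430.2, fy=553.4, cx=324.3, cy=243.1
Marker side s = 0.227 m; corners in marker frame (Z=0):
  M0 = (-0.1135, +0.1135, 0)
  M1 = (+0.1135, +0.1135, 0)
  M2 = (+0.1135, -0.1135, 0)
  M3 = (-0.1135, -0.1135, 0)
Detected image corners:
  c0 = (182.741537, 254.975886) px
  c1 = (292.905650, 237.857209) px
  c2 = (278.872294, 94.201834) px
  c3 = (165.255265, 110.507936) px
Planar DLT: solve 8×8 A·h = b for H (H[2,2]=1):
  H  [+501.98738 +99.35754 +230.31401]
  H  [-66.67988 +657.35016 +175.41322]
  H  [+0.03997 +0.13032 +1.00000]
B = K⁻¹H; ‖b₁‖=1.145791, ‖b₂‖=1.145791; λ = 2/(‖b₁‖+‖b₂‖) = 0.872759, sign → tz>0 ⇒ λ=+0.872759
r₁ = λ·B[:,0] = (+0.99210,-0.12048,+0.03488); r₂ = λ·B[:,1] = (+0.11583,+0.98674,+0.11374)
r₃ = r₁×r₂ = (-0.04812,-0.10880,+0.99290); SVD([r₁ r₂ r₃]) → R = UVᵀ:
  R  [+0.99210 +0.11583 -0.04812]
  R  [-0.12048 +0.98674 -0.10880]
  R  [+0.03488 +0.11374 +0.99290]
t = (-0.19067, -0.10675, +0.87276) m
tr R = 2.971737; θ = arccos((tr R − 1)/2) = 0.168315 rad = 9.644°
axis k = ((R−Rᵀ)₃₂, (R−Rᵀ)₁₃, (R−Rᵀ)₂₁) / (2 sinθ) = (+0.664189, -0.247733, -0.705324)
rvec = θ·k = (+0.111793, -0.041697, -0.118717)

rvec=(0.1118, -0.0417, -0.1187) tvec=(-0.1907, -0.1067, 0.8728)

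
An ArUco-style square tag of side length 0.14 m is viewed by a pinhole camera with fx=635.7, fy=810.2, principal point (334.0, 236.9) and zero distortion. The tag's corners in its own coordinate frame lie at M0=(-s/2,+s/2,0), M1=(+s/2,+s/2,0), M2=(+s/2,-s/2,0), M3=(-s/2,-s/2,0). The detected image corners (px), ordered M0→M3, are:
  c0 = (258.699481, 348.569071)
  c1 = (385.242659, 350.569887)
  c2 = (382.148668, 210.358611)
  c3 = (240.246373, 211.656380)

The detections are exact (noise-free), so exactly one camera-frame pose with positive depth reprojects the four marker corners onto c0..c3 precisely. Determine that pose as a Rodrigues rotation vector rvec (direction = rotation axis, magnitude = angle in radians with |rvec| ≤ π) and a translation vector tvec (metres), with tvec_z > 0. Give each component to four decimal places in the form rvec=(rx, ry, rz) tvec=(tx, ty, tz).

rvec=(0.5834, 0.1094, -0.0366) tvec=(-0.0186, 0.0386, 0.6589)

Intrinsics K: fx=635.7, fy=810.2, cx=334.0, cy=236.9
Marker side s = 0.14 m; corners in marker frame (Z=0):
  M0 = (-0.0700, +0.0700, 0)
  M1 = (+0.0700, +0.0700, 0)
  M2 = (+0.0700, -0.0700, 0)
  M3 = (-0.0700, -0.0700, 0)
Detected image corners:
  c0 = (258.699481, 348.569071) px
  c1 = (385.242659, 350.569887) px
  c2 = (382.148668, 210.358611) px
  c3 = (240.246373, 211.656380) px
Planar DLT: solve 8×8 A·h = b for H (H[2,2]=1):
  H  [+901.04219 +340.75205 +316.08898]
  H  [-45.05546 +1222.55541 +284.31730]
  H  [-0.17215 +0.83118 +1.00000]
B = K⁻¹H; ‖b₁‖=1.517655, ‖b₂‖=1.517655; λ = 2/(‖b₁‖+‖b₂‖) = 0.658911, sign → tz>0 ⇒ λ=+0.658911
r₁ = λ·B[:,0] = (+0.99354,-0.00348,-0.11343); r₂ = λ·B[:,1] = (+0.06544,+0.83413,+0.54767)
r₃ = r₁×r₂ = (+0.09271,-0.55156,+0.82897); SVD([r₁ r₂ r₃]) → R = UVᵀ:
  R  [+0.99354 +0.06544 +0.09271]
  R  [-0.00348 +0.83413 -0.55156]
  R  [-0.11343 +0.54767 +0.82897]
t = (-0.01857, +0.03856, +0.65891) m
tr R = 2.656639; θ = arccos((tr R − 1)/2) = 0.594695 rad = 34.073°
axis k = ((R−Rᵀ)₃₂, (R−Rᵀ)₁₃, (R−Rᵀ)₂₁) / (2 sinθ) = (+0.981005, +0.183974, -0.061508)
rvec = θ·k = (+0.583398, +0.109409, -0.036578)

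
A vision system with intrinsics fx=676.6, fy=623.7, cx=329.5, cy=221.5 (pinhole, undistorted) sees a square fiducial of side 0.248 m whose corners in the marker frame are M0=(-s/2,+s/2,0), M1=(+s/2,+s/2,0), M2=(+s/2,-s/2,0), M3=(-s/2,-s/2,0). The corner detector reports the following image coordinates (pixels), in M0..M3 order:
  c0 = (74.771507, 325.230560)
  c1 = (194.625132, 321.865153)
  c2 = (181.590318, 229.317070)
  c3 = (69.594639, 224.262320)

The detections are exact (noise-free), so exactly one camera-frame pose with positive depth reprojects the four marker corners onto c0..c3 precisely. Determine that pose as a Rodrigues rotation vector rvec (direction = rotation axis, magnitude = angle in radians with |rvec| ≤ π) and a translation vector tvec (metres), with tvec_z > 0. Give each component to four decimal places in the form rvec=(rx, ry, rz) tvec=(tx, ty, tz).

rvec=(-0.5080, -0.5447, -0.0860) tvec=(-0.4249, 0.1214, 1.4594)

Intrinsics K: fx=676.6, fy=623.7, cx=329.5, cy=221.5
Marker side s = 0.248 m; corners in marker frame (Z=0):
  M0 = (-0.1240, +0.1240, 0)
  M1 = (+0.1240, +0.1240, 0)
  M2 = (+0.1240, -0.1240, 0)
  M3 = (-0.1240, -0.1240, 0)
Detected image corners:
  c0 = (74.771507, 325.230560) px
  c1 = (194.625132, 321.865153) px
  c2 = (181.590318, 229.317070) px
  c3 = (69.594639, 224.262320) px
Planar DLT: solve 8×8 A·h = b for H (H[2,2]=1):
  H  [+512.85646 -1.77463 +132.51632]
  H  [+101.31920 +306.55754 +273.38101]
  H  [+0.35353 -0.30110 +1.00000]
B = K⁻¹H; ‖b₁‖=0.685225, ‖b₂‖=0.685225; λ = 2/(‖b₁‖+‖b₂‖) = 1.459374, sign → tz>0 ⇒ λ=+1.459374
r₁ = λ·B[:,0] = (+0.85494,+0.05385,+0.51593); r₂ = λ·B[:,1] = (+0.21016,+0.87336,-0.43941)
r₃ = r₁×r₂ = (-0.47425,+0.48410,+0.73535); SVD([r₁ r₂ r₃]) → R = UVᵀ:
  R  [+0.85494 +0.21016 -0.47425]
  R  [+0.05385 +0.87336 +0.48410]
  R  [+0.51593 -0.43941 +0.73535]
t = (-0.42488, +0.12139, +1.45937) m
tr R = 2.463642; θ = arccos((tr R − 1)/2) = 0.749806 rad = 42.961°
axis k = ((R−Rᵀ)₃₂, (R−Rᵀ)₁₃, (R−Rᵀ)₂₁) / (2 sinθ) = (-0.677559, -0.726471, -0.114685)
rvec = θ·k = (-0.508038, -0.544713, -0.085992)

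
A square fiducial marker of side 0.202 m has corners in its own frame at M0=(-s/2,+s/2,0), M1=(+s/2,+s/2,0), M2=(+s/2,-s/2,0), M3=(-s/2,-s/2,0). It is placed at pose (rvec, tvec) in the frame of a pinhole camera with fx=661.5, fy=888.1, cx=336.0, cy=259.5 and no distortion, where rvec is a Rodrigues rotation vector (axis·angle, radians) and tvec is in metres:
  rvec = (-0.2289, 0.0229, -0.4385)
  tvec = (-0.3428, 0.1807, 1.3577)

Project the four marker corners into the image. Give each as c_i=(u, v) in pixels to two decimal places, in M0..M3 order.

c0=(141.35, 467.72) c1=(232.60, 410.09) c2=(195.59, 290.99) c3=(107.20, 346.25)

Intrinsics K: fx=661.5, fy=888.1, cx=336.0, cy=259.5
Marker side s = 0.202 m; corners in marker frame (Z=0):
  M0 = (-0.1010, +0.1010, 0)
  M1 = (+0.1010, +0.1010, 0)
  M2 = (+0.1010, -0.1010, 0)
  M3 = (-0.1010, -0.1010, 0)
rvec = (-0.2289, 0.0229, -0.4385), |rvec| = θ = 0.49518 rad = 28.372°
Rodrigues: sinθ=0.47519, 1−cosθ=0.12012; R = I + sinθ·[k]× + (1−cosθ)·[k]×²:
    [+0.90555 +0.41823 +0.07114]
    [-0.42337 +0.88014 +0.21474]
    [+0.02719 -0.22458 +0.97408]
t = (-0.3428, 0.1807, 1.3577) m
M0: Pc = R·M0+t = (-0.39202, +0.31235, +1.33227); u = 661.5·(-0.39202)/1.33227 + 336.0 = 141.3543, v = 888.1·(+0.31235)/1.33227 + 259.5 = 467.7172
M1: Pc = R·M1+t = (-0.20910, +0.22683, +1.33776); u = 661.5·(-0.20910)/1.33776 + 336.0 = 232.6048, v = 888.1·(+0.22683)/1.33776 + 259.5 = 410.0882
M2: Pc = R·M2+t = (-0.29358, +0.04905, +1.38313); u = 661.5·(-0.29358)/1.38313 + 336.0 = 195.5911, v = 888.1·(+0.04905)/1.38313 + 259.5 = 290.9921
M3: Pc = R·M3+t = (-0.47650, +0.13457, +1.37764); u = 661.5·(-0.47650)/1.37764 + 336.0 = 107.1979, v = 888.1·(+0.13457)/1.37764 + 259.5 = 346.2485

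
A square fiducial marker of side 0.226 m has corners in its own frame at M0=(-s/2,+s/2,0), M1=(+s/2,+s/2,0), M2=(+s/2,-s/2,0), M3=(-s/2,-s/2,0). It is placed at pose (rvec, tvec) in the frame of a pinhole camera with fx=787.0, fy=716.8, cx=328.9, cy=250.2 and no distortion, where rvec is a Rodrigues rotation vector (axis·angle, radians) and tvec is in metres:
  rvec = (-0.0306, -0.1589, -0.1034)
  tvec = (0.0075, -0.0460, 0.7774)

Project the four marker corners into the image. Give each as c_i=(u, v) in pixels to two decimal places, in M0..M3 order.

c0=(233.66, 323.77) c1=(458.29, 299.93) c2=(434.03, 97.77) c3=(209.74, 111.89)

Intrinsics K: fx=787.0, fy=716.8, cx=328.9, cy=250.2
Marker side s = 0.226 m; corners in marker frame (Z=0):
  M0 = (-0.1130, +0.1130, 0)
  M1 = (+0.1130, +0.1130, 0)
  M2 = (+0.1130, -0.1130, 0)
  M3 = (-0.1130, -0.1130, 0)
rvec = (-0.0306, -0.1589, -0.1034), |rvec| = θ = 0.19203 rad = 11.003°
Rodrigues: sinθ=0.19086, 1−cosθ=0.01838; R = I + sinθ·[k]× + (1−cosθ)·[k]×²:
    [+0.98208 +0.10519 -0.15635]
    [-0.10034 +0.99420 +0.03860]
    [+0.15950 -0.02222 +0.98695]
t = (0.0075, -0.0460, 0.7774) m
M0: Pc = R·M0+t = (-0.09159, +0.07768, +0.75687); u = 787.0·(-0.09159)/0.75687 + 328.9 = 233.6642, v = 716.8·(+0.07768)/0.75687 + 250.2 = 323.7714
M1: Pc = R·M1+t = (+0.13036, +0.05501, +0.79291); u = 787.0·(+0.13036)/0.79291 + 328.9 = 458.2899, v = 716.8·(+0.05501)/0.79291 + 250.2 = 299.9263
M2: Pc = R·M2+t = (+0.10659, -0.16968, +0.79793); u = 787.0·(+0.10659)/0.79793 + 328.9 = 434.0285, v = 716.8·(-0.16968)/0.79793 + 250.2 = 97.7699
M3: Pc = R·M3+t = (-0.11536, -0.14701, +0.76189); u = 787.0·(-0.11536)/0.76189 + 328.9 = 209.7356, v = 716.8·(-0.14701)/0.76189 + 250.2 = 111.8932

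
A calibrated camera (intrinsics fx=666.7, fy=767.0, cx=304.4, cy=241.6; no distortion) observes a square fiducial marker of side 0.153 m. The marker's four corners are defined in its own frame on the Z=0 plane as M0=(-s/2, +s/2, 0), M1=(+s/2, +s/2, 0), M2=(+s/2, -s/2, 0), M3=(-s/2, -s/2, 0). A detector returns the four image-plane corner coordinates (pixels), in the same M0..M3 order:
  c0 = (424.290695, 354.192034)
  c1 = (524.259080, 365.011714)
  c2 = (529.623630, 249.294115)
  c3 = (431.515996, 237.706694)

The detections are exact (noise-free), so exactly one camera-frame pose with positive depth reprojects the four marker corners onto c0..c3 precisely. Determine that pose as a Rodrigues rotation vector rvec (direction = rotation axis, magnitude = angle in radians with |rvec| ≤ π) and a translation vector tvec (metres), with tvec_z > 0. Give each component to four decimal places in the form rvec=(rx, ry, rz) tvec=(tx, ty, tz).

rvec=(-0.1179, -0.0612, 0.0975) tvec=(0.2621, 0.0782, 1.0085)

Intrinsics K: fx=666.7, fy=767.0, cx=304.4, cy=241.6
Marker side s = 0.153 m; corners in marker frame (Z=0):
  M0 = (-0.0765, +0.0765, 0)
  M1 = (+0.0765, +0.0765, 0)
  M2 = (+0.0765, -0.0765, 0)
  M3 = (-0.0765, -0.0765, 0)
Detected image corners:
  c0 = (424.290695, 354.192034) px
  c1 = (524.259080, 365.011714) px
  c2 = (529.623630, 249.294115) px
  c3 = (431.515996, 237.706694) px
Planar DLT: solve 8×8 A·h = b for H (H[2,2]=1):
  H  [+673.38309 -98.08392 +477.65842]
  H  [+89.75389 +722.84152 +301.04471]
  H  [+0.05473 -0.11932 +1.00000]
B = K⁻¹H; ‖b₁‖=0.991586, ‖b₂‖=0.991586; λ = 2/(‖b₁‖+‖b₂‖) = 1.008485, sign → tz>0 ⇒ λ=+1.008485
r₁ = λ·B[:,0] = (+0.99339,+0.10063,+0.05520); r₂ = λ·B[:,1] = (-0.09343,+0.98833,-0.12033)
r₃ = r₁×r₂ = (-0.06666,+0.11438,+0.99120); SVD([r₁ r₂ r₃]) → R = UVᵀ:
  R  [+0.99339 -0.09343 -0.06666]
  R  [+0.10063 +0.98833 +0.11438]
  R  [+0.05520 -0.12033 +0.99120]
t = (+0.26208, +0.07816, +1.00849) m
tr R = 2.972918; θ = arccos((tr R − 1)/2) = 0.164754 rad = 9.440°
axis k = ((R−Rᵀ)₃₂, (R−Rᵀ)₁₃, (R−Rᵀ)₂₁) / (2 sinθ) = (-0.715548, -0.371508, +0.591585)
rvec = θ·k = (-0.117889, -0.061207, +0.097466)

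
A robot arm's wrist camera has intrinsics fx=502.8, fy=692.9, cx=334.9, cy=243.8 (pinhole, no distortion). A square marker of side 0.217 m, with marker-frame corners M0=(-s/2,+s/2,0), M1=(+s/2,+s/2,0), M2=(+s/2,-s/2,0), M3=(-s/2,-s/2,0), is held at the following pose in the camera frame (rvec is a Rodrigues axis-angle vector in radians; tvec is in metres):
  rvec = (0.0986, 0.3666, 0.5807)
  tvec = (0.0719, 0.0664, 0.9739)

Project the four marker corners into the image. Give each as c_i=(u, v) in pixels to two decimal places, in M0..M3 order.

Intrinsics K: fx=502.8, fy=692.9, cx=334.9, cy=243.8
Marker side s = 0.217 m; corners in marker frame (Z=0):
  M0 = (-0.1085, +0.1085, 0)
  M1 = (+0.1085, +0.1085, 0)
  M2 = (+0.1085, -0.1085, 0)
  M3 = (-0.1085, -0.1085, 0)
rvec = (0.0986, 0.3666, 0.5807), |rvec| = θ = 0.69378 rad = 39.751°
Rodrigues: sinθ=0.63945, 1−cosθ=0.23117; R = I + sinθ·[k]× + (1−cosθ)·[k]×²:
    [+0.77350 -0.51786 +0.36539]
    [+0.55258 +0.83338 +0.01136]
    [-0.31039 +0.19312 +0.93079]
t = (0.0719, 0.0664, 0.9739) m
M0: Pc = R·M0+t = (-0.06821, +0.09687, +1.02853); u = 502.8·(-0.06821)/1.02853 + 334.9 = 301.5537, v = 692.9·(+0.09687)/1.02853 + 243.8 = 309.0569
M1: Pc = R·M1+t = (+0.09964, +0.21678, +0.96118); u = 502.8·(+0.09964)/0.96118 + 334.9 = 387.0210, v = 692.9·(+0.21678)/0.96118 + 243.8 = 400.0719
M2: Pc = R·M2+t = (+0.21201, +0.03593, +0.91927); u = 502.8·(+0.21201)/0.91927 + 334.9 = 450.8621, v = 692.9·(+0.03593)/0.91927 + 243.8 = 270.8850
M3: Pc = R·M3+t = (+0.04416, -0.08398, +0.98662); u = 502.8·(+0.04416)/0.98662 + 334.9 = 357.4062, v = 692.9·(-0.08398)/0.98662 + 243.8 = 184.8234

c0=(301.55, 309.06) c1=(387.02, 400.07) c2=(450.86, 270.88) c3=(357.41, 184.82)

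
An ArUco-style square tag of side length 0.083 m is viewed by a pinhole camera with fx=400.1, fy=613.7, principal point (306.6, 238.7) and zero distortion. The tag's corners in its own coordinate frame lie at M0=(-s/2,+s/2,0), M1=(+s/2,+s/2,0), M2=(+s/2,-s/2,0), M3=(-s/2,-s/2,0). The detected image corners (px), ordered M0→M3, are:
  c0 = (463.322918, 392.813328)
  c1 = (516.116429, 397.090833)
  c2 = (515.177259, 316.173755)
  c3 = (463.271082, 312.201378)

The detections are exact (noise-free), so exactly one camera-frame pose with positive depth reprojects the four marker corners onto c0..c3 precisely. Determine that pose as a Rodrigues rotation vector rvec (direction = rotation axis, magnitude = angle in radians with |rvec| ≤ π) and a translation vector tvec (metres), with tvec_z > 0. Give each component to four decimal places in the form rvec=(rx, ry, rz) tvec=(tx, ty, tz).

rvec=(-0.1314, 0.0193, 0.0490) tvec=(0.2925, 0.1205, 0.6400)

Intrinsics K: fx=400.1, fy=613.7, cx=306.6, cy=238.7
Marker side s = 0.083 m; corners in marker frame (Z=0):
  M0 = (-0.0415, +0.0415, 0)
  M1 = (+0.0415, +0.0415, 0)
  M2 = (+0.0415, -0.0415, 0)
  M3 = (-0.0415, -0.0415, 0)
Detected image corners:
  c0 = (463.322918, 392.813328) px
  c1 = (516.116429, 397.090833) px
  c2 = (515.177259, 316.173755) px
  c3 = (463.271082, 312.201378) px
Planar DLT: solve 8×8 A·h = b for H (H[2,2]=1):
  H  [+613.49295 -93.83412 +489.43169]
  H  [+37.23542 +900.77209 +354.22513]
  H  [-0.03510 -0.20389 +1.00000]
B = K⁻¹H; ‖b₁‖=1.562414, ‖b₂‖=1.562414; λ = 2/(‖b₁‖+‖b₂‖) = 0.640035, sign → tz>0 ⇒ λ=+0.640035
r₁ = λ·B[:,0] = (+0.99862,+0.04757,-0.02247); r₂ = λ·B[:,1] = (-0.05011,+0.99018,-0.13049)
r₃ = r₁×r₂ = (+0.01604,+0.13144,+0.99119); SVD([r₁ r₂ r₃]) → R = UVᵀ:
  R  [+0.99862 -0.05011 +0.01604]
  R  [+0.04757 +0.99018 +0.13144]
  R  [-0.02247 -0.13049 +0.99119]
t = (+0.29247, +0.12048, +0.64004) m
tr R = 2.979992; θ = arccos((tr R − 1)/2) = 0.141569 rad = 8.111°
axis k = ((R−Rᵀ)₃₂, (R−Rᵀ)₁₃, (R−Rᵀ)₂₁) / (2 sinθ) = (-0.928205, +0.136460, +0.346143)
rvec = θ·k = (-0.131405, +0.019319, +0.049003)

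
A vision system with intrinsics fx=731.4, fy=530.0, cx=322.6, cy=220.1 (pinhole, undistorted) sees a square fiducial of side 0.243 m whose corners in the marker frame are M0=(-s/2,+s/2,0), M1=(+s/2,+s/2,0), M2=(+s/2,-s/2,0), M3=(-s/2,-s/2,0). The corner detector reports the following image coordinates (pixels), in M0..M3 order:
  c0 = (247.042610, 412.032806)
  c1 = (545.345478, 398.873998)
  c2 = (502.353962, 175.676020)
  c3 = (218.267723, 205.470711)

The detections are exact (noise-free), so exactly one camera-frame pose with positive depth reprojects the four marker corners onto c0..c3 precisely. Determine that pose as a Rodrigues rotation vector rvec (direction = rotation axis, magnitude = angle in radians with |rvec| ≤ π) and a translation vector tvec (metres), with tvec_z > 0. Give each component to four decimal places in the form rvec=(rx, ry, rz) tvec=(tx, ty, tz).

Intrinsics K: fx=731.4, fy=530.0, cx=322.6, cy=220.1
Marker side s = 0.243 m; corners in marker frame (Z=0):
  M0 = (-0.1215, +0.1215, 0)
  M1 = (+0.1215, +0.1215, 0)
  M2 = (+0.1215, -0.1215, 0)
  M3 = (-0.1215, -0.1215, 0)
Detected image corners:
  c0 = (247.042610, 412.032806) px
  c1 = (545.345478, 398.873998) px
  c2 = (502.353962, 175.676020) px
  c3 = (218.267723, 205.470711) px
Planar DLT: solve 8×8 A·h = b for H (H[2,2]=1):
  H  [+1071.21636 +86.07691 +371.98598]
  H  [-188.74874 +835.30008 +296.36536]
  H  [-0.33456 -0.15969 +1.00000]
B = K⁻¹H; ‖b₁‖=1.660786, ‖b₂‖=1.660786; λ = 2/(‖b₁‖+‖b₂‖) = 0.602124, sign → tz>0 ⇒ λ=+0.602124
r₁ = λ·B[:,0] = (+0.97073,-0.13078,-0.20145); r₂ = λ·B[:,1] = (+0.11327,+0.98890,-0.09615)
r₃ = r₁×r₂ = (+0.21178,+0.07052,+0.97477); SVD([r₁ r₂ r₃]) → R = UVᵀ:
  R  [+0.97073 +0.11327 +0.21178]
  R  [-0.13078 +0.98890 +0.07052]
  R  [-0.20145 -0.09615 +0.97477]
t = (+0.04066, +0.08664, +0.60212) m
tr R = 2.934400; θ = arccos((tr R − 1)/2) = 0.256831 rad = 14.715°
axis k = ((R−Rᵀ)₃₂, (R−Rᵀ)₁₃, (R−Rᵀ)₂₁) / (2 sinθ) = (-0.328067, +0.813392, -0.480381)
rvec = θ·k = (-0.084258, +0.208904, -0.123377)

rvec=(-0.0843, 0.2089, -0.1234) tvec=(0.0407, 0.0866, 0.6021)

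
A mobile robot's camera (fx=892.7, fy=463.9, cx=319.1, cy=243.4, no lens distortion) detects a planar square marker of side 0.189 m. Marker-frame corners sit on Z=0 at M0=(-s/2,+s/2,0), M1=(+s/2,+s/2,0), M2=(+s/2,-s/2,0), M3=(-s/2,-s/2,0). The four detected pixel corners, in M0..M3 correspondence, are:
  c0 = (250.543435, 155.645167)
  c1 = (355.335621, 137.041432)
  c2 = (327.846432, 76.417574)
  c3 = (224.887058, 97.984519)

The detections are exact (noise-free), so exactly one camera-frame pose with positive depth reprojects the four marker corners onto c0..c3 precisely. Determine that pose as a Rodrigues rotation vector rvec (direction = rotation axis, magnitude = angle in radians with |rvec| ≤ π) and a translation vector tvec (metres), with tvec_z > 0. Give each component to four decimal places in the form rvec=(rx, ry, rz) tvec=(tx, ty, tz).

Intrinsics K: fx=892.7, fy=463.9, cx=319.1, cy=243.4
Marker side s = 0.189 m; corners in marker frame (Z=0):
  M0 = (-0.0945, +0.0945, 0)
  M1 = (+0.0945, +0.0945, 0)
  M2 = (+0.0945, -0.0945, 0)
  M3 = (-0.0945, -0.0945, 0)
Detected image corners:
  c0 = (250.543435, 155.645167) px
  c1 = (355.335621, 137.041432) px
  c2 = (327.846432, 76.417574) px
  c3 = (224.887058, 97.984519) px
Planar DLT: solve 8×8 A·h = b for H (H[2,2]=1):
  H  [+470.49910 +133.66494 +288.28334]
  H  [-138.17677 +309.97560 +116.96566]
  H  [-0.27308 -0.02350 +1.00000]
B = K⁻¹H; ‖b₁‖=0.699050, ‖b₂‖=0.699050; λ = 2/(‖b₁‖+‖b₂‖) = 1.430512, sign → tz>0 ⇒ λ=+1.430512
r₁ = λ·B[:,0] = (+0.89359,-0.22113,-0.39064); r₂ = λ·B[:,1] = (+0.22621,+0.97350,-0.03362)
r₃ = r₁×r₂ = (+0.38772,-0.05833,+0.91993); SVD([r₁ r₂ r₃]) → R = UVᵀ:
  R  [+0.89359 +0.22621 +0.38772]
  R  [-0.22113 +0.97350 -0.05833]
  R  [-0.39064 -0.03362 +0.91993]
t = (-0.04938, -0.38988, +1.43051) m
tr R = 2.787018; θ = arccos((tr R − 1)/2) = 0.465696 rad = 26.682°
axis k = ((R−Rᵀ)₃₂, (R−Rᵀ)₁₃, (R−Rᵀ)₂₁) / (2 sinθ) = (+0.027515, +0.866683, -0.498099)
rvec = θ·k = (+0.012813, +0.403611, -0.231963)

rvec=(0.0128, 0.4036, -0.2320) tvec=(-0.0494, -0.3899, 1.4305)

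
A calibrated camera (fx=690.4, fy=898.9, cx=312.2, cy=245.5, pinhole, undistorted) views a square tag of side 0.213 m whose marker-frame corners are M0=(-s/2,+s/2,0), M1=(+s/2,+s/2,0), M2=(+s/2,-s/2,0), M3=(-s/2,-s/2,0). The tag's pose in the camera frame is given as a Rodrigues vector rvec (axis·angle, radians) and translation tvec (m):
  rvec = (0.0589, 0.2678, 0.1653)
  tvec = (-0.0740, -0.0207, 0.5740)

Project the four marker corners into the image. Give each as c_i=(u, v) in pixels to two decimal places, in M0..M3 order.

Intrinsics K: fx=690.4, fy=898.9, cx=312.2, cy=245.5
Marker side s = 0.213 m; corners in marker frame (Z=0):
  M0 = (-0.1065, +0.1065, 0)
  M1 = (+0.1065, +0.1065, 0)
  M2 = (+0.1065, -0.1065, 0)
  M3 = (-0.1065, -0.1065, 0)
rvec = (0.0589, 0.2678, 0.1653), |rvec| = θ = 0.32017 rad = 18.345°
Rodrigues: sinθ=0.31473, 1−cosθ=0.05082; R = I + sinθ·[k]× + (1−cosθ)·[k]×²:
    [+0.95090 -0.15467 +0.26807]
    [+0.17031 +0.98473 -0.03595]
    [-0.25842 +0.07984 +0.96273]
t = (-0.0740, -0.0207, 0.5740) m
M0: Pc = R·M0+t = (-0.19174, +0.06604, +0.61003); u = 690.4·(-0.19174)/0.61003 + 312.2 = 95.1932, v = 898.9·(+0.06604)/0.61003 + 245.5 = 342.8074
M1: Pc = R·M1+t = (+0.01080, +0.10231, +0.55498); u = 690.4·(+0.01080)/0.55498 + 312.2 = 325.6334, v = 898.9·(+0.10231)/0.55498 + 245.5 = 411.2144
M2: Pc = R·M2+t = (+0.04374, -0.10744, +0.53797); u = 690.4·(+0.04374)/0.53797 + 312.2 = 368.3373, v = 898.9·(-0.10744)/0.53797 + 245.5 = 65.9852
M3: Pc = R·M3+t = (-0.15880, -0.14371, +0.59302); u = 690.4·(-0.15880)/0.59302 + 312.2 = 127.3246, v = 898.9·(-0.14371)/0.59302 + 245.5 = 27.6604

c0=(95.19, 342.81) c1=(325.63, 411.21) c2=(368.34, 65.99) c3=(127.32, 27.66)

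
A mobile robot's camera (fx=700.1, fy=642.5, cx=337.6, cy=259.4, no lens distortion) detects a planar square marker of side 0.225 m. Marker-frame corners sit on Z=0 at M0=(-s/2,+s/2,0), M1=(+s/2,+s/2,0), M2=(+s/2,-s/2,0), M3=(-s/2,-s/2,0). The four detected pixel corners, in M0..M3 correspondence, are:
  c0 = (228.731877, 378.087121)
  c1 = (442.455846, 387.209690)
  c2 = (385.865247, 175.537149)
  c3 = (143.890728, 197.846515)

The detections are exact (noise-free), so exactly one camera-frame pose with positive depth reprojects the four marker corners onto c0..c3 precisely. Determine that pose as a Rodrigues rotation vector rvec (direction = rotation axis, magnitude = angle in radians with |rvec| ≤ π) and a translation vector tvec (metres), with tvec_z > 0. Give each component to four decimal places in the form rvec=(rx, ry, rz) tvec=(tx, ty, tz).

Intrinsics K: fx=700.1, fy=642.5, cx=337.6, cy=259.4
Marker side s = 0.225 m; corners in marker frame (Z=0):
  M0 = (-0.1125, +0.1125, 0)
  M1 = (+0.1125, +0.1125, 0)
  M2 = (+0.1125, -0.1125, 0)
  M3 = (-0.1125, -0.1125, 0)
Detected image corners:
  c0 = (228.731877, 378.087121) px
  c1 = (442.455846, 387.209690) px
  c2 = (385.865247, 175.537149) px
  c3 = (143.890728, 197.846515) px
Planar DLT: solve 8×8 A·h = b for H (H[2,2]=1):
  H  [+800.94821 +548.62634 +294.46898]
  H  [-218.91821 +1083.10102 +293.34989]
  H  [-0.68718 +0.76433 +1.00000]
B = K⁻¹H; ‖b₁‖=1.628830, ‖b₂‖=1.628830; λ = 2/(‖b₁‖+‖b₂‖) = 0.613938, sign → tz>0 ⇒ λ=+0.613938
r₁ = λ·B[:,0] = (+0.90582,-0.03886,-0.42189); r₂ = λ·B[:,1] = (+0.25482,+0.84550,+0.46925)
r₃ = r₁×r₂ = (+0.33847,-0.53256,+0.77577); SVD([r₁ r₂ r₃]) → R = UVᵀ:
  R  [+0.90582 +0.25482 +0.33847]
  R  [-0.03886 +0.84550 -0.53256]
  R  [-0.42189 +0.46925 +0.77577]
t = (-0.03782, +0.03244, +0.61394) m
tr R = 2.527079; θ = arccos((tr R − 1)/2) = 0.702020 rad = 40.223°
axis k = ((R−Rᵀ)₃₂, (R−Rᵀ)₁₃, (R−Rᵀ)₂₁) / (2 sinθ) = (+0.775687, +0.588731, -0.227390)
rvec = θ·k = (+0.544547, +0.413301, -0.159633)

rvec=(0.5445, 0.4133, -0.1596) tvec=(-0.0378, 0.0324, 0.6139)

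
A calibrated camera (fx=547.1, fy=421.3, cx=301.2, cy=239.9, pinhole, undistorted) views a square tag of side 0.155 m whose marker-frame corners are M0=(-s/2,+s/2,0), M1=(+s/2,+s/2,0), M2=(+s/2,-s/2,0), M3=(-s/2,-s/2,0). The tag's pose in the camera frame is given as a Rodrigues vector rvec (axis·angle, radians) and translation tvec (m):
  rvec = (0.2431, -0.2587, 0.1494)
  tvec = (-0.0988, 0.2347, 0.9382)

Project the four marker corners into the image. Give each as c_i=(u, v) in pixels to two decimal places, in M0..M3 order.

c0=(191.92, 375.29) c1=(279.67, 377.15) c2=(294.80, 315.55) c3=(204.47, 310.76)

Intrinsics K: fx=547.1, fy=421.3, cx=301.2, cy=239.9
Marker side s = 0.155 m; corners in marker frame (Z=0):
  M0 = (-0.0775, +0.0775, 0)
  M1 = (+0.0775, +0.0775, 0)
  M2 = (+0.0775, -0.0775, 0)
  M3 = (-0.0775, -0.0775, 0)
rvec = (0.2431, -0.2587, 0.1494), |rvec| = θ = 0.38515 rad = 22.068°
Rodrigues: sinθ=0.37570, 1−cosθ=0.07326; R = I + sinθ·[k]× + (1−cosθ)·[k]×²:
    [+0.95593 -0.17679 -0.23442]
    [+0.11468 +0.95979 -0.25622]
    [+0.27029 +0.21805 +0.93776]
t = (-0.0988, 0.2347, 0.9382) m
M0: Pc = R·M0+t = (-0.18659, +0.30020, +0.93415); u = 547.1·(-0.18659)/0.93415 + 301.2 = 191.9233, v = 421.3·(+0.30020)/0.93415 + 239.9 = 375.2879
M1: Pc = R·M1+t = (-0.03842, +0.31797, +0.97605); u = 547.1·(-0.03842)/0.97605 + 301.2 = 279.6662, v = 421.3·(+0.31797)/0.97605 + 239.9 = 377.1489
M2: Pc = R·M2+t = (-0.01101, +0.16920, +0.94225); u = 547.1·(-0.01101)/0.94225 + 301.2 = 294.8047, v = 421.3·(+0.16920)/0.94225 + 239.9 = 315.5546
M3: Pc = R·M3+t = (-0.15918, +0.15143, +0.90035); u = 547.1·(-0.15918)/0.90035 + 301.2 = 204.4725, v = 421.3·(+0.15143)/0.90035 + 239.9 = 310.7576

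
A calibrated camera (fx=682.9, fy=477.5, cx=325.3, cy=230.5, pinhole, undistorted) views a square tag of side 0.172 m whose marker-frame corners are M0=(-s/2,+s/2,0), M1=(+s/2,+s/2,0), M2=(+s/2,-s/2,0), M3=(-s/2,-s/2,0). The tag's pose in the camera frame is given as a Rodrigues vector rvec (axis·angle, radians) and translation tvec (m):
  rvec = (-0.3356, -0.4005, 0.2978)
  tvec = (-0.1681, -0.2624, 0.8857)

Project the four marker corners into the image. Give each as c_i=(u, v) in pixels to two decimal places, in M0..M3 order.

Intrinsics K: fx=682.9, fy=477.5, cx=325.3, cy=230.5
Marker side s = 0.172 m; corners in marker frame (Z=0):
  M0 = (-0.0860, +0.0860, 0)
  M1 = (+0.0860, +0.0860, 0)
  M2 = (+0.0860, -0.0860, 0)
  M3 = (-0.0860, -0.0860, 0)
rvec = (-0.3356, -0.4005, 0.2978), |rvec| = θ = 0.60143 rad = 34.459°
Rodrigues: sinθ=0.56582, 1−cosθ=0.17547; R = I + sinθ·[k]× + (1−cosθ)·[k]×²:
    [+0.87917 -0.21497 -0.42527]
    [+0.34537 +0.90234 +0.25787]
    [+0.32831 -0.37359 +0.86755]
t = (-0.1681, -0.2624, 0.8857) m
M0: Pc = R·M0+t = (-0.26220, -0.21450, +0.82534); u = 682.9·(-0.26220)/0.82534 + 325.3 = 108.3544, v = 477.5·(-0.21450)/0.82534 + 230.5 = 106.4004
M1: Pc = R·M1+t = (-0.11098, -0.15510, +0.88181); u = 682.9·(-0.11098)/0.88181 + 325.3 = 239.3543, v = 477.5·(-0.15510)/0.88181 + 230.5 = 146.5147
M2: Pc = R·M2+t = (-0.07400, -0.31030, +0.94606); u = 682.9·(-0.07400)/0.94606 + 325.3 = 271.8810, v = 477.5·(-0.31030)/0.94606 + 230.5 = 73.8847
M3: Pc = R·M3+t = (-0.22522, -0.36970, +0.88959); u = 682.9·(-0.22522)/0.88959 + 325.3 = 152.4082, v = 477.5·(-0.36970)/0.88959 + 230.5 = 32.0575

c0=(108.35, 106.40) c1=(239.35, 146.51) c2=(271.88, 73.88) c3=(152.41, 32.06)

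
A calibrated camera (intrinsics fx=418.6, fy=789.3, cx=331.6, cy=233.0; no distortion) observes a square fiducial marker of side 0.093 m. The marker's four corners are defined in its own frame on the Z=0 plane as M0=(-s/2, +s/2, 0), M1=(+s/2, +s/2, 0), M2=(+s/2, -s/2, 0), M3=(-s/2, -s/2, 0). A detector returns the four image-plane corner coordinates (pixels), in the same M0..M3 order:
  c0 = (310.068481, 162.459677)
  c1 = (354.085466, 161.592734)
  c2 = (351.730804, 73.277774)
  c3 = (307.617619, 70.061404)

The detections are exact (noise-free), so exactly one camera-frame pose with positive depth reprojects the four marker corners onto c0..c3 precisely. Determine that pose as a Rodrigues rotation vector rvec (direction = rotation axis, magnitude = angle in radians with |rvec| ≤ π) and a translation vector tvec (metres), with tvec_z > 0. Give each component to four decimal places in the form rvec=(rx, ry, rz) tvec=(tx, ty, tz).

Intrinsics K: fx=418.6, fy=789.3, cx=331.6, cy=233.0
Marker side s = 0.093 m; corners in marker frame (Z=0):
  M0 = (-0.0465, +0.0465, 0)
  M1 = (+0.0465, +0.0465, 0)
  M2 = (+0.0465, -0.0465, 0)
  M3 = (-0.0465, -0.0465, 0)
Detected image corners:
  c0 = (310.068481, 162.459677) px
  c1 = (354.085466, 161.592734) px
  c2 = (351.730804, 73.277774) px
  c3 = (307.617619, 70.061404) px
Planar DLT: solve 8×8 A·h = b for H (H[2,2]=1):
  H  [+634.61211 +24.82392 +331.37330]
  H  [+69.41839 +970.72710 +116.85482]
  H  [+0.48596 -0.00302 +1.00000]
B = K⁻¹H; ‖b₁‖=1.232300, ‖b₂‖=1.232300; λ = 2/(‖b₁‖+‖b₂‖) = 0.811491, sign → tz>0 ⇒ λ=+0.811491
r₁ = λ·B[:,0] = (+0.91785,-0.04504,+0.39436); r₂ = λ·B[:,1] = (+0.05007,+0.99874,-0.00245)
r₃ = r₁×r₂ = (-0.39375,+0.02200,+0.91895); SVD([r₁ r₂ r₃]) → R = UVᵀ:
  R  [+0.91785 +0.05007 -0.39375]
  R  [-0.04504 +0.99874 +0.02200]
  R  [+0.39436 -0.00245 +0.91895]
t = (-0.00044, -0.11941, +0.81149) m
tr R = 2.835551; θ = arccos((tr R − 1)/2) = 0.408355 rad = 23.397°
axis k = ((R−Rᵀ)₃₂, (R−Rᵀ)₁₃, (R−Rᵀ)₂₁) / (2 sinθ) = (-0.030786, -0.992326, -0.119756)
rvec = θ·k = (-0.012572, -0.405221, -0.048903)

rvec=(-0.0126, -0.4052, -0.0489) tvec=(-0.0004, -0.1194, 0.8115)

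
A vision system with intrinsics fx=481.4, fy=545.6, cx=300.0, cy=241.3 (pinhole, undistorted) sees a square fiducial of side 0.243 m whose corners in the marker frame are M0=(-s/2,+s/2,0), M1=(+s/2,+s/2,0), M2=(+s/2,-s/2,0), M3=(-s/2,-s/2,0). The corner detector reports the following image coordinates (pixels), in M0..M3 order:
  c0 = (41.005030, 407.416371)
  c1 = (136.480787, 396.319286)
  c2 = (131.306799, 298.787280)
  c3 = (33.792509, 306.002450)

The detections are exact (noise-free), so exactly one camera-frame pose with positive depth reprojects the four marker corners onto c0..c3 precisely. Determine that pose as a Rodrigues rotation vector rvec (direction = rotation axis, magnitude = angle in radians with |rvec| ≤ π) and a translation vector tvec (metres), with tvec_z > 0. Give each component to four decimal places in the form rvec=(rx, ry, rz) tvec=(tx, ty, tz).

rvec=(0.0960, -0.2217, -0.0354) tvec=(-0.5759, 0.2649, 1.2996)

Intrinsics K: fx=481.4, fy=545.6, cx=300.0, cy=241.3
Marker side s = 0.243 m; corners in marker frame (Z=0):
  M0 = (-0.1215, +0.1215, 0)
  M1 = (+0.1215, +0.1215, 0)
  M2 = (+0.1215, -0.1215, 0)
  M3 = (-0.1215, -0.1215, 0)
Detected image corners:
  c0 = (41.005030, 407.416371) px
  c1 = (136.480787, 396.319286) px
  c2 = (131.306799, 298.787280) px
  c3 = (33.792509, 306.002450) px
Planar DLT: solve 8×8 A·h = b for H (H[2,2]=1):
  H  [+411.41505 +31.92575 +86.65747]
  H  [+21.26659 +436.01644 +352.49847]
  H  [+0.16761 +0.07618 +1.00000]
B = K⁻¹H; ‖b₁‖=0.769471, ‖b₂‖=0.769471; λ = 2/(‖b₁‖+‖b₂‖) = 1.299594, sign → tz>0 ⇒ λ=+1.299594
r₁ = λ·B[:,0] = (+0.97492,-0.04568,+0.21782); r₂ = λ·B[:,1] = (+0.02449,+0.99479,+0.09900)
r₃ = r₁×r₂ = (-0.22121,-0.09119,+0.97095); SVD([r₁ r₂ r₃]) → R = UVᵀ:
  R  [+0.97492 +0.02449 -0.22121]
  R  [-0.04568 +0.99479 -0.09119]
  R  [+0.21782 +0.09900 +0.97095]
t = (-0.57594, +0.26487, +1.29959) m
tr R = 2.940659; θ = arccos((tr R − 1)/2) = 0.244207 rad = 13.992°
axis k = ((R−Rᵀ)₃₂, (R−Rᵀ)₁₃, (R−Rᵀ)₂₁) / (2 sinθ) = (+0.393297, -0.907889, -0.145106)
rvec = θ·k = (+0.096046, -0.221713, -0.035436)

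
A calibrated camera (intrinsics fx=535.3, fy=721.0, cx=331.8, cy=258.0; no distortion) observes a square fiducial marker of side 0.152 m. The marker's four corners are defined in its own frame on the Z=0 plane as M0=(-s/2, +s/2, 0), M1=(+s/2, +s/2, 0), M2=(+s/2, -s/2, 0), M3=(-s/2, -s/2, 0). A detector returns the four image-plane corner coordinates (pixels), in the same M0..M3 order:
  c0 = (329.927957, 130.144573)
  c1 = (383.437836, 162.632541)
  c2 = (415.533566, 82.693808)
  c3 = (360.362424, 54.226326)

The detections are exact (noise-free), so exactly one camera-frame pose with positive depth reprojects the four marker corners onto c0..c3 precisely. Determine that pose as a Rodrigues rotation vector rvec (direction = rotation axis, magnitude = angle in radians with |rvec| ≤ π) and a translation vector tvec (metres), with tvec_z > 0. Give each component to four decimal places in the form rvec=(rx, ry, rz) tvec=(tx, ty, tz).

rvec=(-0.1025, 0.4293, 0.4889) tvec=(0.0922, -0.2595, 1.2396)

Intrinsics K: fx=535.3, fy=721.0, cx=331.8, cy=258.0
Marker side s = 0.152 m; corners in marker frame (Z=0):
  M0 = (-0.0760, +0.0760, 0)
  M1 = (+0.0760, +0.0760, 0)
  M2 = (+0.0760, -0.0760, 0)
  M3 = (-0.0760, -0.0760, 0)
Detected image corners:
  c0 = (329.927957, 130.144573) px
  c1 = (383.437836, 162.632541) px
  c2 = (415.533566, 82.693808) px
  c3 = (360.362424, 54.226326) px
Planar DLT: solve 8×8 A·h = b for H (H[2,2]=1):
  H  [+230.43557 -203.77487 +371.60505]
  H  [+163.85379 +512.85649 +107.04317]
  H  [-0.34129 +0.00477 +1.00000]
B = K⁻¹H; ‖b₁‖=0.806682, ‖b₂‖=0.806682; λ = 2/(‖b₁‖+‖b₂‖) = 1.239646, sign → tz>0 ⇒ λ=+1.239646
r₁ = λ·B[:,0] = (+0.79588,+0.43311,-0.42307); r₂ = λ·B[:,1] = (-0.47556,+0.87966,+0.00591)
r₃ = r₁×r₂ = (+0.37472,+0.19650,+0.90608); SVD([r₁ r₂ r₃]) → R = UVᵀ:
  R  [+0.79588 -0.47556 +0.37472]
  R  [+0.43311 +0.87966 +0.19650]
  R  [-0.42307 +0.00591 +0.90608]
t = (+0.09218, -0.25955, +1.23965) m
tr R = 2.581617; θ = arccos((tr R − 1)/2) = 0.658668 rad = 37.739°
axis k = ((R−Rᵀ)₃₂, (R−Rᵀ)₁₃, (R−Rᵀ)₂₁) / (2 sinθ) = (-0.155691, +0.651724, +0.742305)
rvec = θ·k = (-0.102549, +0.429270, +0.488932)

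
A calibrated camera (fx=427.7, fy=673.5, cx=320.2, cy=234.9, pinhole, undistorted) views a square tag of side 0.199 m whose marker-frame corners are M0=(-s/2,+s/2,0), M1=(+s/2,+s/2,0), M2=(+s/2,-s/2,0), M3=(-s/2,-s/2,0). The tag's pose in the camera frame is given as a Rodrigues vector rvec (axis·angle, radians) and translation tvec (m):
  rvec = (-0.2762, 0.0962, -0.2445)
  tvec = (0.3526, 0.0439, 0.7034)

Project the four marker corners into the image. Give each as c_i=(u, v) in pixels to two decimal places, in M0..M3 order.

Intrinsics K: fx=427.7, fy=673.5, cx=320.2, cy=234.9
Marker side s = 0.199 m; corners in marker frame (Z=0):
  M0 = (-0.0995, +0.0995, 0)
  M1 = (+0.0995, +0.0995, 0)
  M2 = (+0.0995, -0.0995, 0)
  M3 = (-0.0995, -0.0995, 0)
rvec = (-0.2762, 0.0962, -0.2445), |rvec| = θ = 0.38121 rad = 21.842°
Rodrigues: sinθ=0.37204, 1−cosθ=0.07178; R = I + sinθ·[k]× + (1−cosθ)·[k]×²:
    [+0.96590 +0.22550 +0.12725]
    [-0.25175 +0.93279 +0.25794]
    [-0.06053 -0.28118 +0.95775]
t = (0.3526, 0.0439, 0.7034) m
M0: Pc = R·M0+t = (+0.27893, +0.16176, +0.68145); u = 427.7·(+0.27893)/0.68145 + 320.2 = 495.2666, v = 673.5·(+0.16176)/0.68145 + 234.9 = 394.7749
M1: Pc = R·M1+t = (+0.47114, +0.11166, +0.66940); u = 427.7·(+0.47114)/0.66940 + 320.2 = 621.2279, v = 673.5·(+0.11166)/0.66940 + 234.9 = 347.2474
M2: Pc = R·M2+t = (+0.42627, -0.07396, +0.72535); u = 427.7·(+0.42627)/0.72535 + 320.2 = 571.5470, v = 673.5·(-0.07396)/0.72535 + 234.9 = 166.2264
M3: Pc = R·M3+t = (+0.23406, -0.02386, +0.73740); u = 427.7·(+0.23406)/0.73740 + 320.2 = 455.9552, v = 673.5·(-0.02386)/0.73740 + 234.9 = 213.1044

c0=(495.27, 394.77) c1=(621.23, 347.25) c2=(571.55, 166.23) c3=(455.96, 213.10)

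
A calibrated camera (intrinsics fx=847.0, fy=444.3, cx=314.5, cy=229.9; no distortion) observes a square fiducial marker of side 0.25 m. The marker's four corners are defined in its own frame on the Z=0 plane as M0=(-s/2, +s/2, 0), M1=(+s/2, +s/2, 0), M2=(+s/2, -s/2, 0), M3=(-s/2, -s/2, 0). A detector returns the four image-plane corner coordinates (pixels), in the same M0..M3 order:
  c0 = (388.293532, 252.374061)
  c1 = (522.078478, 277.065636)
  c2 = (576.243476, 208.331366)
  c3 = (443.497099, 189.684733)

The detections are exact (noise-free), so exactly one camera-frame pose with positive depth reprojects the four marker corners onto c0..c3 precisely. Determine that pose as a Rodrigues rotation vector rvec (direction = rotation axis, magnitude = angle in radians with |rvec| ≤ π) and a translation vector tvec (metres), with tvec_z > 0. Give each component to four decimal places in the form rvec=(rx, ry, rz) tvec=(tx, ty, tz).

Intrinsics K: fx=847.0, fy=444.3, cx=314.5, cy=229.9
Marker side s = 0.25 m; corners in marker frame (Z=0):
  M0 = (-0.1250, +0.1250, 0)
  M1 = (+0.1250, +0.1250, 0)
  M2 = (+0.1250, -0.1250, 0)
  M3 = (-0.1250, -0.1250, 0)
Detected image corners:
  c0 = (388.293532, 252.374061) px
  c1 = (522.078478, 277.065636) px
  c2 = (576.243476, 208.331366) px
  c3 = (443.497099, 189.684733) px
Planar DLT: solve 8×8 A·h = b for H (H[2,2]=1):
  H  [+380.99762 -296.24206 +480.45240]
  H  [+13.38382 +225.16779 +230.77828]
  H  [-0.31506 -0.16045 +1.00000]
B = K⁻¹H; ‖b₁‖=0.676633, ‖b₂‖=0.676633; λ = 2/(‖b₁‖+‖b₂‖) = 1.477906, sign → tz>0 ⇒ λ=+1.477906
r₁ = λ·B[:,0] = (+0.83768,+0.28545,-0.46562); r₂ = λ·B[:,1] = (-0.42885,+0.87169,-0.23713)
r₃ = r₁×r₂ = (+0.33819,+0.39833,+0.85262); SVD([r₁ r₂ r₃]) → R = UVᵀ:
  R  [+0.83768 -0.42885 +0.33819]
  R  [+0.28545 +0.87169 +0.39833]
  R  [-0.46562 -0.23713 +0.85262]
t = (+0.28957, +0.00292, +1.47791) m
tr R = 2.561998; θ = arccos((tr R − 1)/2) = 0.674532 rad = 38.648°
axis k = ((R−Rᵀ)₃₂, (R−Rᵀ)₁₃, (R−Rᵀ)₂₁) / (2 sinθ) = (-0.508750, +0.643532, +0.571873)
rvec = θ·k = (-0.343169, +0.434083, +0.385747)

rvec=(-0.3432, 0.4341, 0.3857) tvec=(0.2896, 0.0029, 1.4779)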